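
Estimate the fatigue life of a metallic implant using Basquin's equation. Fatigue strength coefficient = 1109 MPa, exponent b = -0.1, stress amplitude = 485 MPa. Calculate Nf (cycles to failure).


sigma_a = sigma_f' * (2Nf)^b
2Nf = (sigma_a/sigma_f')^(1/b)
2Nf = (485/1109)^(1/-0.1)
2Nf = 3907.4918
Nf = 1954


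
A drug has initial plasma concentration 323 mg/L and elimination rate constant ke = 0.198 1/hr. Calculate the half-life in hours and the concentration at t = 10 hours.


t_half = ln(2) / ke = 0.693147 / 0.198 = 3.501 hr
C(t) = C0 * exp(-ke*t) = 323 * exp(-0.198*10)
C(10) = 44.6 mg/L


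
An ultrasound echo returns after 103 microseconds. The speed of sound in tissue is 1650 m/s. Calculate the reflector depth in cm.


depth = c * t / 2
t = 103 us = 1.0300e-04 s
depth = 1650 * 1.0300e-04 / 2
depth = 0.084975 m = 8.4975 cm


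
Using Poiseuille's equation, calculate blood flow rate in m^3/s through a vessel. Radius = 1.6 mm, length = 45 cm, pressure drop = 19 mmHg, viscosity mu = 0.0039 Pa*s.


Q = pi*r^4*dP / (8*mu*L)
r = 0.0016 m, L = 0.45 m
dP = 19 mmHg = 2533.118 Pa
Q = 3.7147e-06 m^3/s


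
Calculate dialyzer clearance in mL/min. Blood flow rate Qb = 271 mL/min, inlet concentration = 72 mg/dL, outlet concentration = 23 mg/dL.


K = Qb * (Cb_in - Cb_out) / Cb_in
K = 271 * (72 - 23) / 72
K = 184.4 mL/min


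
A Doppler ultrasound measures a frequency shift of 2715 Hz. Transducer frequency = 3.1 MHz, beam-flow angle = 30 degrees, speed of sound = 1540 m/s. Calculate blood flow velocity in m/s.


v = fd * c / (2 * f0 * cos(theta))
v = 2715 * 1540 / (2 * 3.1000e+06 * cos(30))
v = 0.7787 m/s


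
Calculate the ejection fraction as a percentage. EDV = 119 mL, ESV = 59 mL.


SV = EDV - ESV = 119 - 59 = 60 mL
EF = SV/EDV * 100 = 60/119 * 100
EF = 50.42%


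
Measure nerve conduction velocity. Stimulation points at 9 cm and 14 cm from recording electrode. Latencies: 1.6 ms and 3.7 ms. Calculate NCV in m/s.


Distance = (14 - 9) / 100 = 0.05 m
dt = (3.7 - 1.6) / 1000 = 0.0021 s
NCV = dist / dt = 23.81 m/s


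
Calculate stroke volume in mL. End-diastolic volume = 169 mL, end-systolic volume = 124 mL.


SV = EDV - ESV
SV = 169 - 124
SV = 45 mL


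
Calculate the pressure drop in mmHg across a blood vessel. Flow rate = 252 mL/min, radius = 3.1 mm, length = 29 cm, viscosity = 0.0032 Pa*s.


dP = 8*mu*L*Q / (pi*r^4)
Q = 252 mL/min = 4.2e-06 m^3/s
dP = 107.471 Pa = 107.471 / 133.322 mmHg = 0.8061 mmHg


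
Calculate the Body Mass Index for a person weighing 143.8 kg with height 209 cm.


BMI = weight / height^2
height = 209 cm = 2.09 m
BMI = 143.8 / 2.09^2
BMI = 32.92 kg/m^2


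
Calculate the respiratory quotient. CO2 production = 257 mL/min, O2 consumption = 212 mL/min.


RQ = VCO2 / VO2
RQ = 257 / 212
RQ = 1.212


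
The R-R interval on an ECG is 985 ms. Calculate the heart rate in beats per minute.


HR = 60 / RR_interval(s)
RR = 985 ms = 0.985 s
HR = 60 / 0.985 = 60.91 bpm


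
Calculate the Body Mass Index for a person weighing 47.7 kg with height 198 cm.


BMI = weight / height^2
height = 198 cm = 1.98 m
BMI = 47.7 / 1.98^2
BMI = 12.17 kg/m^2


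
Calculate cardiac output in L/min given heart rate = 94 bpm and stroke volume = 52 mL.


CO = HR * SV
CO = 94 * 52 / 1000
CO = 4.888 L/min


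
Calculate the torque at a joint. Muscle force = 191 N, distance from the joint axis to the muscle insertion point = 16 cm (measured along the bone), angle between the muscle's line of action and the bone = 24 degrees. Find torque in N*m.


Torque = F * d * sin(theta)   (moment arm = d*sin(theta))
d = 16 cm = 0.16 m
Torque = 191 * 0.16 * sin(24)
Torque = 12.43 N*m


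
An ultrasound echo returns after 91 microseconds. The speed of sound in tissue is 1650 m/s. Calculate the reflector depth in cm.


depth = c * t / 2
t = 91 us = 9.1000e-05 s
depth = 1650 * 9.1000e-05 / 2
depth = 0.075075 m = 7.5075 cm


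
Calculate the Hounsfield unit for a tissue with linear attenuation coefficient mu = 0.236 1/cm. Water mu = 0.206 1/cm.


HU = ((mu_tissue - mu_water) / mu_water) * 1000
HU = ((0.236 - 0.206) / 0.206) * 1000
HU = 145.6


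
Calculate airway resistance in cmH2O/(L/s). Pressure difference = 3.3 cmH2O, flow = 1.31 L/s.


R = dP / flow
R = 3.3 / 1.31
R = 2.519 cmH2O/(L/s)


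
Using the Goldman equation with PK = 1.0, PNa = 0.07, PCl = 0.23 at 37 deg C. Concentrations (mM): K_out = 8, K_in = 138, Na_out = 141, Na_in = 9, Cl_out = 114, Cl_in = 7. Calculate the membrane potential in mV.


Vm = (RT/F)*ln((PK*Ko + PNa*Nao + PCl*Cli)/(PK*Ki + PNa*Nai + PCl*Clo))
Numer = 19.48, Denom = 164.85
Vm = -57.08 mV


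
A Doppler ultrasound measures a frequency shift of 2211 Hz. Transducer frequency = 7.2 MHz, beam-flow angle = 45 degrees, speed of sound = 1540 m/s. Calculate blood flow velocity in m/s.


v = fd * c / (2 * f0 * cos(theta))
v = 2211 * 1540 / (2 * 7.2000e+06 * cos(45))
v = 0.3344 m/s


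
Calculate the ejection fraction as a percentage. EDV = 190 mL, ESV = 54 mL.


SV = EDV - ESV = 190 - 54 = 136 mL
EF = SV/EDV * 100 = 136/190 * 100
EF = 71.58%


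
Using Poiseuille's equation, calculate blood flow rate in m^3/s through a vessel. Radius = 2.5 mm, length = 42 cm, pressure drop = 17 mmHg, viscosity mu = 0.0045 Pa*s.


Q = pi*r^4*dP / (8*mu*L)
r = 0.0025 m, L = 0.42 m
dP = 17 mmHg = 2266.474 Pa
Q = 1.8395e-05 m^3/s


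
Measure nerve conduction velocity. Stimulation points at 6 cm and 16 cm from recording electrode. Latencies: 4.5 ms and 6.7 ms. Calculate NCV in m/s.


Distance = (16 - 6) / 100 = 0.1 m
dt = (6.7 - 4.5) / 1000 = 0.0022 s
NCV = dist / dt = 45.45 m/s


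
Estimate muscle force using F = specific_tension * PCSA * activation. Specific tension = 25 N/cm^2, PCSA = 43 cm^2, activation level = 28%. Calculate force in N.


F = sigma * PCSA * activation
F = 25 * 43 * 0.28
F = 301 N


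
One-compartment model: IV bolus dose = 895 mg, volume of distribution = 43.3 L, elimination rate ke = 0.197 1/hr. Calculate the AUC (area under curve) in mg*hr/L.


C0 = Dose/Vd = 895/43.3 = 20.6697 mg/L
AUC = C0/ke = 20.6697/0.197
AUC = 104.9 mg*hr/L


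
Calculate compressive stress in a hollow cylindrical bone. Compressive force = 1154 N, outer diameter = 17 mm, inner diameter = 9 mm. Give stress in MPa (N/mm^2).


A = pi*(r_o^2 - r_i^2)
r_o = 8.5 mm, r_i = 4.5 mm
A = 163.363 mm^2
sigma = F/A = 1154 / 163.363
sigma = 7.064 MPa


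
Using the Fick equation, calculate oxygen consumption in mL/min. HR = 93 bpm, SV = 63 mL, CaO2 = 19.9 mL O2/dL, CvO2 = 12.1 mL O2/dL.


CO = HR*SV = 93*63/1000 = 5.859 L/min
a-v O2 diff = 19.9 - 12.1 = 7.8 mL/dL
VO2 = CO * (CaO2-CvO2) * 10 dL/L
VO2 = 5.859 * 7.8 * 10
VO2 = 457 mL/min


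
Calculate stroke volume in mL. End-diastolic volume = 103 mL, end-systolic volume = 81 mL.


SV = EDV - ESV
SV = 103 - 81
SV = 22 mL


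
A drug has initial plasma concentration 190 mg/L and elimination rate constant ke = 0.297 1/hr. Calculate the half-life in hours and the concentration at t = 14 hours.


t_half = ln(2) / ke = 0.693147 / 0.297 = 2.334 hr
C(t) = C0 * exp(-ke*t) = 190 * exp(-0.297*14)
C(14) = 2.971 mg/L


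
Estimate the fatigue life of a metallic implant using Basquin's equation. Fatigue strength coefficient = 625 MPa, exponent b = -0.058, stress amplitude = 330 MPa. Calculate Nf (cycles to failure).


sigma_a = sigma_f' * (2Nf)^b
2Nf = (sigma_a/sigma_f')^(1/b)
2Nf = (330/625)^(1/-0.058)
2Nf = 60558.31
Nf = 3.028e+04


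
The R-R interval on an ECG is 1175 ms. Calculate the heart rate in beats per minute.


HR = 60 / RR_interval(s)
RR = 1175 ms = 1.175 s
HR = 60 / 1.175 = 51.06 bpm


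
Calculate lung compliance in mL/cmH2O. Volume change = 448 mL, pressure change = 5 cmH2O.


C = dV / dP
C = 448 / 5
C = 89.6 mL/cmH2O


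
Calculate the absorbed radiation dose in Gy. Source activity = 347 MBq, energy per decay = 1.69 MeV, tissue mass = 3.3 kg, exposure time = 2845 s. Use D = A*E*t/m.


A = 347 MBq = 3.4700e+08 Bq
E = 1.69 MeV = 2.70738e-13 J
D = A*E*t/m = 3.4700e+08*2.70738e-13*2845/3.3
D = 0.08099 Gy


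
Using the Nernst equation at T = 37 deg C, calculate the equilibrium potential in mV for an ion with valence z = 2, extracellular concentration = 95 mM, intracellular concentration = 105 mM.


E = (RT/(zF)) * ln(C_out/C_in)
T = 37 + 273.15 = 310.15 K
E = (8.314 * 310.15 / (2 * 96485)) * ln(95/105)
E = -1.337 mV


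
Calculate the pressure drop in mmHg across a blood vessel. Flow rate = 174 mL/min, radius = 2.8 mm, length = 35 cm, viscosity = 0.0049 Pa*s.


dP = 8*mu*L*Q / (pi*r^4)
Q = 174 mL/min = 2.9e-06 m^3/s
dP = 206.049 Pa = 206.049 / 133.322 mmHg = 1.545 mmHg


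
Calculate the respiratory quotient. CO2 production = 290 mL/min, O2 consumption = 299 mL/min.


RQ = VCO2 / VO2
RQ = 290 / 299
RQ = 0.9699


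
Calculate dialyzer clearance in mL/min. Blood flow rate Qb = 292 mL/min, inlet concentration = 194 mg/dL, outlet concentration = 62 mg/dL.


K = Qb * (Cb_in - Cb_out) / Cb_in
K = 292 * (194 - 62) / 194
K = 198.7 mL/min


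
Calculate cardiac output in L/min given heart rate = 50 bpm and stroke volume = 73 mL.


CO = HR * SV
CO = 50 * 73 / 1000
CO = 3.65 L/min


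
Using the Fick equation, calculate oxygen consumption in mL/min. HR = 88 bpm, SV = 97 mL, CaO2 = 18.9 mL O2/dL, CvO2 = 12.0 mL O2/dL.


CO = HR*SV = 88*97/1000 = 8.536 L/min
a-v O2 diff = 18.9 - 12.0 = 6.9 mL/dL
VO2 = CO * (CaO2-CvO2) * 10 dL/L
VO2 = 8.536 * 6.9 * 10
VO2 = 589 mL/min


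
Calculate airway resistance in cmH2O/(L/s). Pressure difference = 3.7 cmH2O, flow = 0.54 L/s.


R = dP / flow
R = 3.7 / 0.54
R = 6.852 cmH2O/(L/s)


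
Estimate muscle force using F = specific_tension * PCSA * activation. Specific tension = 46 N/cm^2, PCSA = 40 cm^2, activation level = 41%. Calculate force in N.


F = sigma * PCSA * activation
F = 46 * 40 * 0.41
F = 754.4 N


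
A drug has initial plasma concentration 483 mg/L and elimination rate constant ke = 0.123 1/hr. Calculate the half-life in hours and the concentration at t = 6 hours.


t_half = ln(2) / ke = 0.693147 / 0.123 = 5.635 hr
C(t) = C0 * exp(-ke*t) = 483 * exp(-0.123*6)
C(6) = 230.9 mg/L


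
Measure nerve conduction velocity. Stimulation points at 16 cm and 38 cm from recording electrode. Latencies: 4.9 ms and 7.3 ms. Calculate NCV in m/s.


Distance = (38 - 16) / 100 = 0.22 m
dt = (7.3 - 4.9) / 1000 = 0.0024 s
NCV = dist / dt = 91.67 m/s


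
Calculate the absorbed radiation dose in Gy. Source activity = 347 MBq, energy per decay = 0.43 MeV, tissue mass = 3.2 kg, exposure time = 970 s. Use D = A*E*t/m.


A = 347 MBq = 3.4700e+08 Bq
E = 0.43 MeV = 6.8886e-14 J
D = A*E*t/m = 3.4700e+08*6.8886e-14*970/3.2
D = 0.007246 Gy


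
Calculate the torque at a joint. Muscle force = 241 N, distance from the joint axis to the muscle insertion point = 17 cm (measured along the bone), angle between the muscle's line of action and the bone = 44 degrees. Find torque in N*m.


Torque = F * d * sin(theta)   (moment arm = d*sin(theta))
d = 17 cm = 0.17 m
Torque = 241 * 0.17 * sin(44)
Torque = 28.46 N*m


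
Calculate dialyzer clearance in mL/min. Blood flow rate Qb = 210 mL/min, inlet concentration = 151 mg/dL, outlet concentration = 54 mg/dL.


K = Qb * (Cb_in - Cb_out) / Cb_in
K = 210 * (151 - 54) / 151
K = 134.9 mL/min


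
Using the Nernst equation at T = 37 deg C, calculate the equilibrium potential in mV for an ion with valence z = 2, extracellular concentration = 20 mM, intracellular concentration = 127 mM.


E = (RT/(zF)) * ln(C_out/C_in)
T = 37 + 273.15 = 310.15 K
E = (8.314 * 310.15 / (2 * 96485)) * ln(20/127)
E = -24.7 mV


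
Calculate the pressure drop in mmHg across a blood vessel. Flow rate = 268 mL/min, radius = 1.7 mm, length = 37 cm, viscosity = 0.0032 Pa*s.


dP = 8*mu*L*Q / (pi*r^4)
Q = 268 mL/min = 4.46667e-06 m^3/s
dP = 1612.43 Pa = 1612.43 / 133.322 mmHg = 12.09 mmHg


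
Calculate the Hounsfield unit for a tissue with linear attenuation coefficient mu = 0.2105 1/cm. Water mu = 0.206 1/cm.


HU = ((mu_tissue - mu_water) / mu_water) * 1000
HU = ((0.2105 - 0.206) / 0.206) * 1000
HU = 21.84


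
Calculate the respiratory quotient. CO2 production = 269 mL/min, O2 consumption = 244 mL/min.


RQ = VCO2 / VO2
RQ = 269 / 244
RQ = 1.102


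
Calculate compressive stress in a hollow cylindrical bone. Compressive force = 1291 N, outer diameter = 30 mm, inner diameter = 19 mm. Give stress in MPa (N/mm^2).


A = pi*(r_o^2 - r_i^2)
r_o = 15 mm, r_i = 9.5 mm
A = 423.33 mm^2
sigma = F/A = 1291 / 423.33
sigma = 3.05 MPa


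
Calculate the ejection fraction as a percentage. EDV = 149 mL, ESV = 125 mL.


SV = EDV - ESV = 149 - 125 = 24 mL
EF = SV/EDV * 100 = 24/149 * 100
EF = 16.11%


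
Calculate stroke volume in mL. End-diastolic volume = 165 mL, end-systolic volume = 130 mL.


SV = EDV - ESV
SV = 165 - 130
SV = 35 mL


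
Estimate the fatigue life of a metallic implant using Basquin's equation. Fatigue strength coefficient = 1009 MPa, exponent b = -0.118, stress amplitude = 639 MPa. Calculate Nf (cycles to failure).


sigma_a = sigma_f' * (2Nf)^b
2Nf = (sigma_a/sigma_f')^(1/b)
2Nf = (639/1009)^(1/-0.118)
2Nf = 48.003599
Nf = 24


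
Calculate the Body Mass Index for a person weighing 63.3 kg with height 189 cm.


BMI = weight / height^2
height = 189 cm = 1.89 m
BMI = 63.3 / 1.89^2
BMI = 17.72 kg/m^2


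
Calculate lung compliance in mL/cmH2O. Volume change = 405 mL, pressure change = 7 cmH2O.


C = dV / dP
C = 405 / 7
C = 57.86 mL/cmH2O


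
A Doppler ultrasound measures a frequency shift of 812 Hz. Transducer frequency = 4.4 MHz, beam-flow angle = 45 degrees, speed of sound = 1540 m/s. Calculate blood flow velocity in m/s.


v = fd * c / (2 * f0 * cos(theta))
v = 812 * 1540 / (2 * 4.4000e+06 * cos(45))
v = 0.201 m/s


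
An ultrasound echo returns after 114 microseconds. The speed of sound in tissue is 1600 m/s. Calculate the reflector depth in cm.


depth = c * t / 2
t = 114 us = 1.1400e-04 s
depth = 1600 * 1.1400e-04 / 2
depth = 0.0912 m = 9.12 cm


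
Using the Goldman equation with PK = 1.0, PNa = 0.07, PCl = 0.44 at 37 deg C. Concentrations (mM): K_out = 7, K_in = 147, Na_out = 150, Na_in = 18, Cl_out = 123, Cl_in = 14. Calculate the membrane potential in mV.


Vm = (RT/F)*ln((PK*Ko + PNa*Nao + PCl*Cli)/(PK*Ki + PNa*Nai + PCl*Clo))
Numer = 23.66, Denom = 202.38
Vm = -57.36 mV


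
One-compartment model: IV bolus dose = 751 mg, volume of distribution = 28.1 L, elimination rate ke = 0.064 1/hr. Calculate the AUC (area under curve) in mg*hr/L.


C0 = Dose/Vd = 751/28.1 = 26.726 mg/L
AUC = C0/ke = 26.726/0.064
AUC = 417.6 mg*hr/L


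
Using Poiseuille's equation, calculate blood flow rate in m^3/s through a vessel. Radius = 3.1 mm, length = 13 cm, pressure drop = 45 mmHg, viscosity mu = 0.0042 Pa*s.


Q = pi*r^4*dP / (8*mu*L)
r = 0.0031 m, L = 0.13 m
dP = 45 mmHg = 5999.49 Pa
Q = 3.9850e-04 m^3/s


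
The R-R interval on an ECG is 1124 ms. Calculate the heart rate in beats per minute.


HR = 60 / RR_interval(s)
RR = 1124 ms = 1.124 s
HR = 60 / 1.124 = 53.38 bpm


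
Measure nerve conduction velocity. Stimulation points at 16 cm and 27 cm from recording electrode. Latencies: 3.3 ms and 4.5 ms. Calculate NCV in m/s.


Distance = (27 - 16) / 100 = 0.11 m
dt = (4.5 - 3.3) / 1000 = 0.0012 s
NCV = dist / dt = 91.67 m/s


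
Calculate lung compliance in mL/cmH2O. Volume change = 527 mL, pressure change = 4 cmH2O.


C = dV / dP
C = 527 / 4
C = 131.8 mL/cmH2O


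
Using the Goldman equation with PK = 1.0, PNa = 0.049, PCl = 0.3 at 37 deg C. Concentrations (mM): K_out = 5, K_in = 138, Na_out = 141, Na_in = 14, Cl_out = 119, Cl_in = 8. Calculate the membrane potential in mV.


Vm = (RT/F)*ln((PK*Ko + PNa*Nao + PCl*Cli)/(PK*Ki + PNa*Nai + PCl*Clo))
Numer = 14.309, Denom = 174.386
Vm = -66.82 mV


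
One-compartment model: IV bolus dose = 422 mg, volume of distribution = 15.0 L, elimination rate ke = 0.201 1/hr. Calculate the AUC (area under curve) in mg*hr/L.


C0 = Dose/Vd = 422/15.0 = 28.1333 mg/L
AUC = C0/ke = 28.1333/0.201
AUC = 140 mg*hr/L


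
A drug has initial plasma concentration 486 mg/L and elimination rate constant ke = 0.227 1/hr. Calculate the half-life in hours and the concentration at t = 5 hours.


t_half = ln(2) / ke = 0.693147 / 0.227 = 3.054 hr
C(t) = C0 * exp(-ke*t) = 486 * exp(-0.227*5)
C(5) = 156.2 mg/L


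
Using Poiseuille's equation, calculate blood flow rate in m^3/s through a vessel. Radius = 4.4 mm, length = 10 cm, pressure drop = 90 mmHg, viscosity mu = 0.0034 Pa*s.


Q = pi*r^4*dP / (8*mu*L)
r = 0.0044 m, L = 0.1 m
dP = 90 mmHg = 11998.98 Pa
Q = 0.005194 m^3/s


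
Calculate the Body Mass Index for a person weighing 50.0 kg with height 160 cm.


BMI = weight / height^2
height = 160 cm = 1.6 m
BMI = 50.0 / 1.6^2
BMI = 19.53 kg/m^2


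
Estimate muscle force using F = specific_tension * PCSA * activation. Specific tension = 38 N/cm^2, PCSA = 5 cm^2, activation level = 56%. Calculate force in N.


F = sigma * PCSA * activation
F = 38 * 5 * 0.56
F = 106.4 N


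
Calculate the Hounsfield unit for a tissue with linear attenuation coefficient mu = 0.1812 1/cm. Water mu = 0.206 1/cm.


HU = ((mu_tissue - mu_water) / mu_water) * 1000
HU = ((0.1812 - 0.206) / 0.206) * 1000
HU = -120.4


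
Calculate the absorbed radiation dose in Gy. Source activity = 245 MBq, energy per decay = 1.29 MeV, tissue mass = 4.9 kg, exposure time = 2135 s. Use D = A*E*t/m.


A = 245 MBq = 2.4500e+08 Bq
E = 1.29 MeV = 2.06658e-13 J
D = A*E*t/m = 2.4500e+08*2.06658e-13*2135/4.9
D = 0.02206 Gy


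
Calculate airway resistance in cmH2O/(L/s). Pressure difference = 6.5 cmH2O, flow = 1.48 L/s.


R = dP / flow
R = 6.5 / 1.48
R = 4.392 cmH2O/(L/s)


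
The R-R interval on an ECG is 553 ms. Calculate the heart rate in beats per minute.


HR = 60 / RR_interval(s)
RR = 553 ms = 0.553 s
HR = 60 / 0.553 = 108.5 bpm


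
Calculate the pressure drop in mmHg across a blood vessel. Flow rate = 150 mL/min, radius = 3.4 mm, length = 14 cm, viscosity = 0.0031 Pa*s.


dP = 8*mu*L*Q / (pi*r^4)
Q = 150 mL/min = 2.5e-06 m^3/s
dP = 20.6754 Pa = 20.6754 / 133.322 mmHg = 0.1551 mmHg


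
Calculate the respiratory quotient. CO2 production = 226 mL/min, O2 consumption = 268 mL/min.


RQ = VCO2 / VO2
RQ = 226 / 268
RQ = 0.8433


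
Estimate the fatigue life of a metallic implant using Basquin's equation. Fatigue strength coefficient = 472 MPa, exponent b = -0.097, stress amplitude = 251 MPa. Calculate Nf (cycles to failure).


sigma_a = sigma_f' * (2Nf)^b
2Nf = (sigma_a/sigma_f')^(1/b)
2Nf = (251/472)^(1/-0.097)
2Nf = 672.21471
Nf = 336.1


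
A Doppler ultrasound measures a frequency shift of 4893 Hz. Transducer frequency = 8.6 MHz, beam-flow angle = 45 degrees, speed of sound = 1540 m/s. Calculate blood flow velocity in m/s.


v = fd * c / (2 * f0 * cos(theta))
v = 4893 * 1540 / (2 * 8.6000e+06 * cos(45))
v = 0.6196 m/s


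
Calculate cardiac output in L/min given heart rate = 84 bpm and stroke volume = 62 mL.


CO = HR * SV
CO = 84 * 62 / 1000
CO = 5.208 L/min


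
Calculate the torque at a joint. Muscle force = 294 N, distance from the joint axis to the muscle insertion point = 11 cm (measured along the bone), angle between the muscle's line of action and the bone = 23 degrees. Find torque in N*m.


Torque = F * d * sin(theta)   (moment arm = d*sin(theta))
d = 11 cm = 0.11 m
Torque = 294 * 0.11 * sin(23)
Torque = 12.64 N*m


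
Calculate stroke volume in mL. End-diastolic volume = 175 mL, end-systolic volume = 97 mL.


SV = EDV - ESV
SV = 175 - 97
SV = 78 mL


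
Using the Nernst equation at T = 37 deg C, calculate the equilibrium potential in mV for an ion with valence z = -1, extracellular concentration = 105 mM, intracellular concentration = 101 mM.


E = (RT/(zF)) * ln(C_out/C_in)
T = 37 + 273.15 = 310.15 K
E = (8.314 * 310.15 / (-1 * 96485)) * ln(105/101)
E = -1.038 mV


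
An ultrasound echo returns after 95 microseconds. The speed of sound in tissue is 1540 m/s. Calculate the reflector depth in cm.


depth = c * t / 2
t = 95 us = 9.5000e-05 s
depth = 1540 * 9.5000e-05 / 2
depth = 0.07315 m = 7.315 cm


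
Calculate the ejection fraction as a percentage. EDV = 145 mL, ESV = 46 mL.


SV = EDV - ESV = 145 - 46 = 99 mL
EF = SV/EDV * 100 = 99/145 * 100
EF = 68.28%


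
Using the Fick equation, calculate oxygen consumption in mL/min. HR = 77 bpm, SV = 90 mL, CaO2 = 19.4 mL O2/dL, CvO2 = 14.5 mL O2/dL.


CO = HR*SV = 77*90/1000 = 6.93 L/min
a-v O2 diff = 19.4 - 14.5 = 4.9 mL/dL
VO2 = CO * (CaO2-CvO2) * 10 dL/L
VO2 = 6.93 * 4.9 * 10
VO2 = 339.6 mL/min


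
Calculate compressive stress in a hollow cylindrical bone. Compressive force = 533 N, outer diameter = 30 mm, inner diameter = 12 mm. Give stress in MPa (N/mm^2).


A = pi*(r_o^2 - r_i^2)
r_o = 15 mm, r_i = 6 mm
A = 593.761 mm^2
sigma = F/A = 533 / 593.761
sigma = 0.8977 MPa


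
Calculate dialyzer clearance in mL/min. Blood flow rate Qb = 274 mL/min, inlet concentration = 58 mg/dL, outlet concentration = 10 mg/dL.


K = Qb * (Cb_in - Cb_out) / Cb_in
K = 274 * (58 - 10) / 58
K = 226.8 mL/min


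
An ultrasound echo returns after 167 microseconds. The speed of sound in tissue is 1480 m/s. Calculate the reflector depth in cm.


depth = c * t / 2
t = 167 us = 1.6700e-04 s
depth = 1480 * 1.6700e-04 / 2
depth = 0.12358 m = 12.358 cm


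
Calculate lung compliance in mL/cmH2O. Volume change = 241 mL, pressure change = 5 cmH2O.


C = dV / dP
C = 241 / 5
C = 48.2 mL/cmH2O


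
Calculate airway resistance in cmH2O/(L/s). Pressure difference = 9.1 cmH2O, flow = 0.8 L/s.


R = dP / flow
R = 9.1 / 0.8
R = 11.37 cmH2O/(L/s)


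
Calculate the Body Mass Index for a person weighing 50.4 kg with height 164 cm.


BMI = weight / height^2
height = 164 cm = 1.64 m
BMI = 50.4 / 1.64^2
BMI = 18.74 kg/m^2


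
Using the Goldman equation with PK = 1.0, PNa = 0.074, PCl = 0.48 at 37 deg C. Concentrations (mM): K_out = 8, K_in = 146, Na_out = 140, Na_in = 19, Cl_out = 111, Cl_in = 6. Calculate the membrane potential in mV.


Vm = (RT/F)*ln((PK*Ko + PNa*Nao + PCl*Cli)/(PK*Ki + PNa*Nai + PCl*Clo))
Numer = 21.24, Denom = 200.686
Vm = -60.02 mV


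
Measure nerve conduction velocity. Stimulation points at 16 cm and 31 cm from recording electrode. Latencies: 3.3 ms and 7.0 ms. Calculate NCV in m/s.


Distance = (31 - 16) / 100 = 0.15 m
dt = (7.0 - 3.3) / 1000 = 0.0037 s
NCV = dist / dt = 40.54 m/s


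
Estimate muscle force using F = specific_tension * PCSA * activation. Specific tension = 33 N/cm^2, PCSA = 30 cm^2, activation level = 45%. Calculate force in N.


F = sigma * PCSA * activation
F = 33 * 30 * 0.45
F = 445.5 N


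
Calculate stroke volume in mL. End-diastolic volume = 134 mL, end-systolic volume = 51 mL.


SV = EDV - ESV
SV = 134 - 51
SV = 83 mL


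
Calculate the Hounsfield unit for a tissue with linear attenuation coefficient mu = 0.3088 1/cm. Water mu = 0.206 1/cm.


HU = ((mu_tissue - mu_water) / mu_water) * 1000
HU = ((0.3088 - 0.206) / 0.206) * 1000
HU = 499


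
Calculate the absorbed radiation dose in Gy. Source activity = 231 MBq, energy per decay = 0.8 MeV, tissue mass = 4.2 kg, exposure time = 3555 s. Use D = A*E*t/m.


A = 231 MBq = 2.3100e+08 Bq
E = 0.8 MeV = 1.2816e-13 J
D = A*E*t/m = 2.3100e+08*1.2816e-13*3555/4.2
D = 0.02506 Gy


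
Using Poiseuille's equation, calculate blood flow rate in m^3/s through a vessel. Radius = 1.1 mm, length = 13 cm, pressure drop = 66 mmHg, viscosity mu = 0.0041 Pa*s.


Q = pi*r^4*dP / (8*mu*L)
r = 0.0011 m, L = 0.13 m
dP = 66 mmHg = 8799.252 Pa
Q = 9.4918e-06 m^3/s


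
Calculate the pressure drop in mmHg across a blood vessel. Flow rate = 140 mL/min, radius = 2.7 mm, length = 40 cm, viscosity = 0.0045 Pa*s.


dP = 8*mu*L*Q / (pi*r^4)
Q = 140 mL/min = 2.33333e-06 m^3/s
dP = 201.249 Pa = 201.249 / 133.322 mmHg = 1.509 mmHg


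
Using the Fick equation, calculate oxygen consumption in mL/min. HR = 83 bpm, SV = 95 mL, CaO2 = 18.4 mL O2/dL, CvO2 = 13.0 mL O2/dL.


CO = HR*SV = 83*95/1000 = 7.885 L/min
a-v O2 diff = 18.4 - 13.0 = 5.4 mL/dL
VO2 = CO * (CaO2-CvO2) * 10 dL/L
VO2 = 7.885 * 5.4 * 10
VO2 = 425.8 mL/min


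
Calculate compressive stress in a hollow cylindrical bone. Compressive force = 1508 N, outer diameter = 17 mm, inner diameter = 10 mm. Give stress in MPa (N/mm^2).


A = pi*(r_o^2 - r_i^2)
r_o = 8.5 mm, r_i = 5 mm
A = 148.44 mm^2
sigma = F/A = 1508 / 148.44
sigma = 10.16 MPa


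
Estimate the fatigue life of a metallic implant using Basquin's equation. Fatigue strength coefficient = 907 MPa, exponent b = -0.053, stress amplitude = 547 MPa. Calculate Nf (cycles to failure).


sigma_a = sigma_f' * (2Nf)^b
2Nf = (sigma_a/sigma_f')^(1/b)
2Nf = (547/907)^(1/-0.053)
2Nf = 13924.283
Nf = 6962


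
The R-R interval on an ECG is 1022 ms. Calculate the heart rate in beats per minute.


HR = 60 / RR_interval(s)
RR = 1022 ms = 1.022 s
HR = 60 / 1.022 = 58.71 bpm


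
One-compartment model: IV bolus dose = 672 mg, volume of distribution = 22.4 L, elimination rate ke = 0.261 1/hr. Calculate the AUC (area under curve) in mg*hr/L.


C0 = Dose/Vd = 672/22.4 = 30 mg/L
AUC = C0/ke = 30/0.261
AUC = 114.9 mg*hr/L


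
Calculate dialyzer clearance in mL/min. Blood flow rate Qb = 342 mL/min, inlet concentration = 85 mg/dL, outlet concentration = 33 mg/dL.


K = Qb * (Cb_in - Cb_out) / Cb_in
K = 342 * (85 - 33) / 85
K = 209.2 mL/min


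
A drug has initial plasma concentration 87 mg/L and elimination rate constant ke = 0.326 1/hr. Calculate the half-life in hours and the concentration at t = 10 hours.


t_half = ln(2) / ke = 0.693147 / 0.326 = 2.126 hr
C(t) = C0 * exp(-ke*t) = 87 * exp(-0.326*10)
C(10) = 3.34 mg/L


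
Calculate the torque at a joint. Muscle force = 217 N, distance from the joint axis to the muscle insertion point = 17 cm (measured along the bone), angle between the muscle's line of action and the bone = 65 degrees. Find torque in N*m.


Torque = F * d * sin(theta)   (moment arm = d*sin(theta))
d = 17 cm = 0.17 m
Torque = 217 * 0.17 * sin(65)
Torque = 33.43 N*m


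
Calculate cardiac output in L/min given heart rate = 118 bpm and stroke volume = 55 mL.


CO = HR * SV
CO = 118 * 55 / 1000
CO = 6.49 L/min


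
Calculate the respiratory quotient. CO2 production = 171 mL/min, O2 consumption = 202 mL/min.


RQ = VCO2 / VO2
RQ = 171 / 202
RQ = 0.8465


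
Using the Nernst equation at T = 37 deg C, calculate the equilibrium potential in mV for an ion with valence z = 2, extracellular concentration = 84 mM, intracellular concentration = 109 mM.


E = (RT/(zF)) * ln(C_out/C_in)
T = 37 + 273.15 = 310.15 K
E = (8.314 * 310.15 / (2 * 96485)) * ln(84/109)
E = -3.481 mV


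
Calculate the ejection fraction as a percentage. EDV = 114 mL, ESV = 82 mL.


SV = EDV - ESV = 114 - 82 = 32 mL
EF = SV/EDV * 100 = 32/114 * 100
EF = 28.07%


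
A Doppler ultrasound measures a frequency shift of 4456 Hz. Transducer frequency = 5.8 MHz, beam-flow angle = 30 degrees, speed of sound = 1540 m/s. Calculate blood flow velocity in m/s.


v = fd * c / (2 * f0 * cos(theta))
v = 4456 * 1540 / (2 * 5.8000e+06 * cos(30))
v = 0.6831 m/s


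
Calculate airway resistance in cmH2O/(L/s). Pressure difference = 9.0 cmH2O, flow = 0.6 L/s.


R = dP / flow
R = 9.0 / 0.6
R = 15 cmH2O/(L/s)


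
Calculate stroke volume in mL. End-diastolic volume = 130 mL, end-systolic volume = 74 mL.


SV = EDV - ESV
SV = 130 - 74
SV = 56 mL


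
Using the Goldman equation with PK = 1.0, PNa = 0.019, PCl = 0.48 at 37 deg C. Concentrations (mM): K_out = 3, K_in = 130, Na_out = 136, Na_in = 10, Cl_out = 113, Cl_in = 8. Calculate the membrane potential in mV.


Vm = (RT/F)*ln((PK*Ko + PNa*Nao + PCl*Cli)/(PK*Ki + PNa*Nai + PCl*Clo))
Numer = 9.424, Denom = 184.43
Vm = -79.48 mV


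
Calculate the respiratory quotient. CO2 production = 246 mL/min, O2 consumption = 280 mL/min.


RQ = VCO2 / VO2
RQ = 246 / 280
RQ = 0.8786


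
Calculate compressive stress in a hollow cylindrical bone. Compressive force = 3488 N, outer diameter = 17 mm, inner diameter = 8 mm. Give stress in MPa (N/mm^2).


A = pi*(r_o^2 - r_i^2)
r_o = 8.5 mm, r_i = 4 mm
A = 176.715 mm^2
sigma = F/A = 3488 / 176.715
sigma = 19.74 MPa


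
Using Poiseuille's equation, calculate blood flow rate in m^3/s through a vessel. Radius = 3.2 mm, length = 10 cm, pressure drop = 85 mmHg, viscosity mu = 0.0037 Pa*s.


Q = pi*r^4*dP / (8*mu*L)
r = 0.0032 m, L = 0.1 m
dP = 85 mmHg = 11332.37 Pa
Q = 0.001261 m^3/s


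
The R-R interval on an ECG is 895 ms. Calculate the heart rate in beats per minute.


HR = 60 / RR_interval(s)
RR = 895 ms = 0.895 s
HR = 60 / 0.895 = 67.04 bpm


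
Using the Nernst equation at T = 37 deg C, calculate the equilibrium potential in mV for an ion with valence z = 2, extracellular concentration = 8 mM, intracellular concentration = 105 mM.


E = (RT/(zF)) * ln(C_out/C_in)
T = 37 + 273.15 = 310.15 K
E = (8.314 * 310.15 / (2 * 96485)) * ln(8/105)
E = -34.4 mV


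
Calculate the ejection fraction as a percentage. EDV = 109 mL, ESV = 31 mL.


SV = EDV - ESV = 109 - 31 = 78 mL
EF = SV/EDV * 100 = 78/109 * 100
EF = 71.56%


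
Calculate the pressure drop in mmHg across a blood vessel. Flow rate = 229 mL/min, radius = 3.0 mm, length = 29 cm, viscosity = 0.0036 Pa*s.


dP = 8*mu*L*Q / (pi*r^4)
Q = 229 mL/min = 3.81667e-06 m^3/s
dP = 125.268 Pa = 125.268 / 133.322 mmHg = 0.9396 mmHg


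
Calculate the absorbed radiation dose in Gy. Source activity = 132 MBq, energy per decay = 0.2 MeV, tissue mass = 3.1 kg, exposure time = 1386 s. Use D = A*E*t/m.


A = 132 MBq = 1.3200e+08 Bq
E = 0.2 MeV = 3.204e-14 J
D = A*E*t/m = 1.3200e+08*3.204e-14*1386/3.1
D = 0.001891 Gy


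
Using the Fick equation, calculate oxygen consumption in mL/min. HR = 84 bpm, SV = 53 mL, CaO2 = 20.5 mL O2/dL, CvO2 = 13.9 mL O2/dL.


CO = HR*SV = 84*53/1000 = 4.452 L/min
a-v O2 diff = 20.5 - 13.9 = 6.6 mL/dL
VO2 = CO * (CaO2-CvO2) * 10 dL/L
VO2 = 4.452 * 6.6 * 10
VO2 = 293.8 mL/min


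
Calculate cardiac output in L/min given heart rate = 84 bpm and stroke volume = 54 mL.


CO = HR * SV
CO = 84 * 54 / 1000
CO = 4.536 L/min


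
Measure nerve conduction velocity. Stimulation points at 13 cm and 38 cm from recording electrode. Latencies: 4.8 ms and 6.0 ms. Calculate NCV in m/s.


Distance = (38 - 13) / 100 = 0.25 m
dt = (6.0 - 4.8) / 1000 = 0.0012 s
NCV = dist / dt = 208.3 m/s


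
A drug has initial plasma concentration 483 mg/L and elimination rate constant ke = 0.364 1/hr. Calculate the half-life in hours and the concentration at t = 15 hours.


t_half = ln(2) / ke = 0.693147 / 0.364 = 1.904 hr
C(t) = C0 * exp(-ke*t) = 483 * exp(-0.364*15)
C(15) = 2.054 mg/L


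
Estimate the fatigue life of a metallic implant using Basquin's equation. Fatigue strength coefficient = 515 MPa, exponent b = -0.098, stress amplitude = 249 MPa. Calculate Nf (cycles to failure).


sigma_a = sigma_f' * (2Nf)^b
2Nf = (sigma_a/sigma_f')^(1/b)
2Nf = (249/515)^(1/-0.098)
2Nf = 1661.455
Nf = 830.7


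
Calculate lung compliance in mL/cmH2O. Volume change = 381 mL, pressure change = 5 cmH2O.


C = dV / dP
C = 381 / 5
C = 76.2 mL/cmH2O


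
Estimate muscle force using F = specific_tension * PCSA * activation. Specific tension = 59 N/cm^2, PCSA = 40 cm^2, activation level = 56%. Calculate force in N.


F = sigma * PCSA * activation
F = 59 * 40 * 0.56
F = 1322 N


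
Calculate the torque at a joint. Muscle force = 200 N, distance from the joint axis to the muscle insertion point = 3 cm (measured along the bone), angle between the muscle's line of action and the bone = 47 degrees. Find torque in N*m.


Torque = F * d * sin(theta)   (moment arm = d*sin(theta))
d = 3 cm = 0.03 m
Torque = 200 * 0.03 * sin(47)
Torque = 4.388 N*m


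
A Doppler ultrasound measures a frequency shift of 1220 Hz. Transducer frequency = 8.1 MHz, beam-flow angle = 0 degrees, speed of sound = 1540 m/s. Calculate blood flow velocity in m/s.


v = fd * c / (2 * f0 * cos(theta))
v = 1220 * 1540 / (2 * 8.1000e+06 * cos(0))
v = 0.116 m/s


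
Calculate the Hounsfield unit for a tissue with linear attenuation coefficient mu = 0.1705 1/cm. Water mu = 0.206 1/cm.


HU = ((mu_tissue - mu_water) / mu_water) * 1000
HU = ((0.1705 - 0.206) / 0.206) * 1000
HU = -172.3


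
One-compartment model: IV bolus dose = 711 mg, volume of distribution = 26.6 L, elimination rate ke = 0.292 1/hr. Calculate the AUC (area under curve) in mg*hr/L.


C0 = Dose/Vd = 711/26.6 = 26.7293 mg/L
AUC = C0/ke = 26.7293/0.292
AUC = 91.54 mg*hr/L


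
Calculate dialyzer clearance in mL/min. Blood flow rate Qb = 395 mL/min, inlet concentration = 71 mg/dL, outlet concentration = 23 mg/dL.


K = Qb * (Cb_in - Cb_out) / Cb_in
K = 395 * (71 - 23) / 71
K = 267 mL/min


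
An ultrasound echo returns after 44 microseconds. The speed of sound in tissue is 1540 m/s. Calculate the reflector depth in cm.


depth = c * t / 2
t = 44 us = 4.4000e-05 s
depth = 1540 * 4.4000e-05 / 2
depth = 0.03388 m = 3.388 cm


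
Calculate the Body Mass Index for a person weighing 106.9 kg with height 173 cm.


BMI = weight / height^2
height = 173 cm = 1.73 m
BMI = 106.9 / 1.73^2
BMI = 35.72 kg/m^2


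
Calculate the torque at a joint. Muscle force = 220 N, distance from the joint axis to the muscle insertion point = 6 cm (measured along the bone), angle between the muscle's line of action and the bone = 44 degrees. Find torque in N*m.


Torque = F * d * sin(theta)   (moment arm = d*sin(theta))
d = 6 cm = 0.06 m
Torque = 220 * 0.06 * sin(44)
Torque = 9.169 N*m


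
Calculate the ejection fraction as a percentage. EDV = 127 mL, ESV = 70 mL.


SV = EDV - ESV = 127 - 70 = 57 mL
EF = SV/EDV * 100 = 57/127 * 100
EF = 44.88%


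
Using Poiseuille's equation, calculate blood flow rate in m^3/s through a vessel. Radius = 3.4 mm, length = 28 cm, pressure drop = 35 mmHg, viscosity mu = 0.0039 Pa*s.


Q = pi*r^4*dP / (8*mu*L)
r = 0.0034 m, L = 0.28 m
dP = 35 mmHg = 4666.27 Pa
Q = 2.2425e-04 m^3/s


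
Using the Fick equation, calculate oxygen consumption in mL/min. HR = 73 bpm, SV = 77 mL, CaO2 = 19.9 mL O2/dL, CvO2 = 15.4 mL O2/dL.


CO = HR*SV = 73*77/1000 = 5.621 L/min
a-v O2 diff = 19.9 - 15.4 = 4.5 mL/dL
VO2 = CO * (CaO2-CvO2) * 10 dL/L
VO2 = 5.621 * 4.5 * 10
VO2 = 252.9 mL/min


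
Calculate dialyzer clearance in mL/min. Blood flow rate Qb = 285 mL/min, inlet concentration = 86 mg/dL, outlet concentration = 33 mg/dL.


K = Qb * (Cb_in - Cb_out) / Cb_in
K = 285 * (86 - 33) / 86
K = 175.6 mL/min


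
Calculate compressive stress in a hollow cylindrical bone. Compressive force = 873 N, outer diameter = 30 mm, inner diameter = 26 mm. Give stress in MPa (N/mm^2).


A = pi*(r_o^2 - r_i^2)
r_o = 15 mm, r_i = 13 mm
A = 175.929 mm^2
sigma = F/A = 873 / 175.929
sigma = 4.962 MPa


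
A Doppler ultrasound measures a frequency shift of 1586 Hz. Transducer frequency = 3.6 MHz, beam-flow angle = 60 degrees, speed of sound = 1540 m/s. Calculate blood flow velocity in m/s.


v = fd * c / (2 * f0 * cos(theta))
v = 1586 * 1540 / (2 * 3.6000e+06 * cos(60))
v = 0.6785 m/s


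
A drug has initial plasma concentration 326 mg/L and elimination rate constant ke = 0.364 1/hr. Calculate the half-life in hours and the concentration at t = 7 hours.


t_half = ln(2) / ke = 0.693147 / 0.364 = 1.904 hr
C(t) = C0 * exp(-ke*t) = 326 * exp(-0.364*7)
C(7) = 25.51 mg/L


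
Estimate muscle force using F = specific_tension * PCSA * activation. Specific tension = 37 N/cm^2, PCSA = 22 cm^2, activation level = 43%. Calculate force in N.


F = sigma * PCSA * activation
F = 37 * 22 * 0.43
F = 350 N


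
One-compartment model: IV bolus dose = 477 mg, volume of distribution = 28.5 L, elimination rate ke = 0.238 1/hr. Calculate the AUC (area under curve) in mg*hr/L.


C0 = Dose/Vd = 477/28.5 = 16.7368 mg/L
AUC = C0/ke = 16.7368/0.238
AUC = 70.32 mg*hr/L


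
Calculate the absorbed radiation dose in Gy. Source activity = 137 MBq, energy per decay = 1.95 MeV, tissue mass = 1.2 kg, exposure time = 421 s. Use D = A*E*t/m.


A = 137 MBq = 1.3700e+08 Bq
E = 1.95 MeV = 3.1239e-13 J
D = A*E*t/m = 1.3700e+08*3.1239e-13*421/1.2
D = 0.01501 Gy


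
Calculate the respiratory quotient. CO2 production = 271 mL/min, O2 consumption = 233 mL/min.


RQ = VCO2 / VO2
RQ = 271 / 233
RQ = 1.163


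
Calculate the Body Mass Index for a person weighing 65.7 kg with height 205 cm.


BMI = weight / height^2
height = 205 cm = 2.05 m
BMI = 65.7 / 2.05^2
BMI = 15.63 kg/m^2


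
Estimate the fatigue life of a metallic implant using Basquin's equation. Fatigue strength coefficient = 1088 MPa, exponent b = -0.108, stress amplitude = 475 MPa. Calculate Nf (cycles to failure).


sigma_a = sigma_f' * (2Nf)^b
2Nf = (sigma_a/sigma_f')^(1/b)
2Nf = (475/1088)^(1/-0.108)
2Nf = 2151.4642
Nf = 1076


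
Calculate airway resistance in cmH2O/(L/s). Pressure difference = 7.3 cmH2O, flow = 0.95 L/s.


R = dP / flow
R = 7.3 / 0.95
R = 7.684 cmH2O/(L/s)


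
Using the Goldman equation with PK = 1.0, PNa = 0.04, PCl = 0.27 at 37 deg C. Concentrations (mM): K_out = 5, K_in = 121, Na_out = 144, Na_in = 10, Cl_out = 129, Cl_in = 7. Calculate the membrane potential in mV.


Vm = (RT/F)*ln((PK*Ko + PNa*Nao + PCl*Cli)/(PK*Ki + PNa*Nai + PCl*Clo))
Numer = 12.65, Denom = 156.23
Vm = -67.18 mV


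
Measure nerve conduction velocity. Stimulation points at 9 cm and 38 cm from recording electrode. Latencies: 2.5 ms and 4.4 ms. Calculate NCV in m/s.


Distance = (38 - 9) / 100 = 0.29 m
dt = (4.4 - 2.5) / 1000 = 0.0019 s
NCV = dist / dt = 152.6 m/s


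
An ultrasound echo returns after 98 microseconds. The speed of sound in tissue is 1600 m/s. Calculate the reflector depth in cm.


depth = c * t / 2
t = 98 us = 9.8000e-05 s
depth = 1600 * 9.8000e-05 / 2
depth = 0.0784 m = 7.84 cm


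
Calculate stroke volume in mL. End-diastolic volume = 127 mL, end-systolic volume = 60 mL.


SV = EDV - ESV
SV = 127 - 60
SV = 67 mL


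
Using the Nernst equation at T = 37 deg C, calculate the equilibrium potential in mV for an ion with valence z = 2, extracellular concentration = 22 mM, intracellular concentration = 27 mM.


E = (RT/(zF)) * ln(C_out/C_in)
T = 37 + 273.15 = 310.15 K
E = (8.314 * 310.15 / (2 * 96485)) * ln(22/27)
E = -2.737 mV


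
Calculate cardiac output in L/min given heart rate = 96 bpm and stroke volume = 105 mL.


CO = HR * SV
CO = 96 * 105 / 1000
CO = 10.08 L/min


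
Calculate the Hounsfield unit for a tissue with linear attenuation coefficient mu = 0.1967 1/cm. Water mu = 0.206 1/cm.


HU = ((mu_tissue - mu_water) / mu_water) * 1000
HU = ((0.1967 - 0.206) / 0.206) * 1000
HU = -45.15


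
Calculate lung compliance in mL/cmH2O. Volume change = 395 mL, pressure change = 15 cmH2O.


C = dV / dP
C = 395 / 15
C = 26.33 mL/cmH2O


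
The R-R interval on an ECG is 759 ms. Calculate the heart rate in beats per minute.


HR = 60 / RR_interval(s)
RR = 759 ms = 0.759 s
HR = 60 / 0.759 = 79.05 bpm


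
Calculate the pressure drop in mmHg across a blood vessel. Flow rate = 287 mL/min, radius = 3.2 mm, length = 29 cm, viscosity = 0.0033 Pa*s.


dP = 8*mu*L*Q / (pi*r^4)
Q = 287 mL/min = 4.78333e-06 m^3/s
dP = 111.169 Pa = 111.169 / 133.322 mmHg = 0.8338 mmHg


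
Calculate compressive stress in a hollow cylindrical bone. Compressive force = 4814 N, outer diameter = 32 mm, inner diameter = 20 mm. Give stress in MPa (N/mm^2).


A = pi*(r_o^2 - r_i^2)
r_o = 16 mm, r_i = 10 mm
A = 490.088 mm^2
sigma = F/A = 4814 / 490.088
sigma = 9.823 MPa
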